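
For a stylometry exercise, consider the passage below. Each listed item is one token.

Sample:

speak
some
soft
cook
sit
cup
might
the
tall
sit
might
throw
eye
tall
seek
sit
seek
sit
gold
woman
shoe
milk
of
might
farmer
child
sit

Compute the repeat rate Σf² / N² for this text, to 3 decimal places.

0.078

Frequencies: sit:5, might:3, tall:2, seek:2, speak:1, some:1, soft:1, cook:1, cup:1, the:1, throw:1, eye:1, gold:1, woman:1, shoe:1, milk:1, of:1, farmer:1, child:1
Σf² = 57; N² = 729
Repeat rate = 57 / 729 = 0.078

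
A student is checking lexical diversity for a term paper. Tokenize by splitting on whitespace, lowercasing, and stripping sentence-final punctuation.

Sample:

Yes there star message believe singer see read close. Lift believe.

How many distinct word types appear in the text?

Distinct types: {believe, close, lift, message, read, see, singer, star, there, yes}
V = 10

10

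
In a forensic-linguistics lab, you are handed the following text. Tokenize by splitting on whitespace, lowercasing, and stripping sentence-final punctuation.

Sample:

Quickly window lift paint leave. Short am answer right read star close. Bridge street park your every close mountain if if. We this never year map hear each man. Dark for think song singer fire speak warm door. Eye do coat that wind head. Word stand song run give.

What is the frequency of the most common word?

2

Frequencies: close:2, if:2, song:2, quickly:1, window:1, lift:1, paint:1, leave:1, short:1, am:1, answer:1, right:1, read:1, star:1, bridge:1, street:1, park:1, your:1, every:1, mountain:1, … (26 more, each freq 1)
Most common: 'close' with frequency 2.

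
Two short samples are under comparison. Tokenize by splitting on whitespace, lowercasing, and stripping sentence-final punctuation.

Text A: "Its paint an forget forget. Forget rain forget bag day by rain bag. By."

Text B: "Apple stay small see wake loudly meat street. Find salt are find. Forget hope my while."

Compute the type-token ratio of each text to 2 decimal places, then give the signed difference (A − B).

TTR(A) = 8/14 = 0.57
TTR(B) = 15/16 = 0.94
Difference = 0.57 − 0.94 = -0.37

-0.37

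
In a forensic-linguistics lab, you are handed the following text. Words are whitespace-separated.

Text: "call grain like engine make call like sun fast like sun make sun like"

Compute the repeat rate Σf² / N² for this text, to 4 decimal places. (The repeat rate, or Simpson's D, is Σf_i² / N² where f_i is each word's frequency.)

0.1837

Frequencies: like:4, sun:3, call:2, make:2, grain:1, engine:1, fast:1
Σf² = 36; N² = 196
Repeat rate = 36 / 196 = 0.1837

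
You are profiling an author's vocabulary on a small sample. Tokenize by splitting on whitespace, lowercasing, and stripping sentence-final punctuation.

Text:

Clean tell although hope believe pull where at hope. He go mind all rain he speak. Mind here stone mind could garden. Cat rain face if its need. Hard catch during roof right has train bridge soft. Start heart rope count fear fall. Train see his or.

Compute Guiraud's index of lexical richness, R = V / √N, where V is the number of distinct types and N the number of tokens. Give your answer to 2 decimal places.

5.98

N = 47, V = 41.
√N = 6.855655
R = 41 / 6.855655 = 5.98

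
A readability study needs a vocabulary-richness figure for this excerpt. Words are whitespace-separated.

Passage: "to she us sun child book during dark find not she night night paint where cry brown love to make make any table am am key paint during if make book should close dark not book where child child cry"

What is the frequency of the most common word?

Frequencies: child:3, book:3, make:3, to:2, she:2, during:2, dark:2, not:2, night:2, paint:2, where:2, cry:2, am:2, us:1, sun:1, find:1, brown:1, love:1, any:1, table:1, … (4 more, each freq 1)
Most common: 'child' with frequency 3.

3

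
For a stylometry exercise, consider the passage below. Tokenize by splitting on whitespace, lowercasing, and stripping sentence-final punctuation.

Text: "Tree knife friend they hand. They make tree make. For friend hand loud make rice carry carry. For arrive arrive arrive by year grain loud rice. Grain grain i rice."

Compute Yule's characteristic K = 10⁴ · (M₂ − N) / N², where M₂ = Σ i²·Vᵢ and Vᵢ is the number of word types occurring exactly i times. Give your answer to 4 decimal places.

Frequencies: make:3, rice:3, arrive:3, grain:3, tree:2, friend:2, they:2, hand:2, for:2, loud:2, carry:2, knife:1, by:1, year:1, i:1
N = 30. Frequency spectrum: V_1=4, V_2=7, V_3=4
M₂ = 1²·4 + 2²·7 + 3²·4 = 68
K = 10000 × (68 − 30) / 30² = 422.2222

422.2222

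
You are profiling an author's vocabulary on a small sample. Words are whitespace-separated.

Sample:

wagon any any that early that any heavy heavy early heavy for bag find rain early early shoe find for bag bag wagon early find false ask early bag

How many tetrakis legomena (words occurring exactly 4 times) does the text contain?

1

Frequencies: early:6, bag:4, any:3, heavy:3, find:3, wagon:2, that:2, for:2, rain:1, shoe:1, false:1, ask:1
Words with frequency 4: bag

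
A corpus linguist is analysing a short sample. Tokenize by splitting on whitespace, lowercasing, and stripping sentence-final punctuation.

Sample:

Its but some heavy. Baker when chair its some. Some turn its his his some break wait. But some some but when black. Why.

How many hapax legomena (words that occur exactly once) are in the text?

8

Frequencies: some:6, its:3, but:3, when:2, his:2, heavy:1, baker:1, chair:1, turn:1, break:1, wait:1, black:1, why:1
Hapax (freq=1): baker, black, break, chair, heavy, turn, wait, why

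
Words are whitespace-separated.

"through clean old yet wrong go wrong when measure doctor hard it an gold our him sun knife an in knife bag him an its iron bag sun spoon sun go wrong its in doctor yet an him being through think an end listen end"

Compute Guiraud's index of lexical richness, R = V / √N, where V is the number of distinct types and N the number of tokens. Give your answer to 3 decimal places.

N = 45, V = 26.
√N = 6.708204
R = 26 / 6.708204 = 3.876

3.876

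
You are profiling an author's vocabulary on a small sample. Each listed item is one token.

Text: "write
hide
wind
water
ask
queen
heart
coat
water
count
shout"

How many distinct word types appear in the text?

Distinct types: {ask, coat, count, heart, hide, queen, shout, water, wind, write}
V = 10

10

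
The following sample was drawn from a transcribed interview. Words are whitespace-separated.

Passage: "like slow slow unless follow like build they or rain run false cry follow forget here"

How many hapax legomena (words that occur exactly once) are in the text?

Frequencies: like:2, slow:2, follow:2, unless:1, build:1, they:1, or:1, rain:1, run:1, false:1, cry:1, forget:1, here:1
Hapax (freq=1): build, cry, false, forget, here, or, rain, run, they, unless

10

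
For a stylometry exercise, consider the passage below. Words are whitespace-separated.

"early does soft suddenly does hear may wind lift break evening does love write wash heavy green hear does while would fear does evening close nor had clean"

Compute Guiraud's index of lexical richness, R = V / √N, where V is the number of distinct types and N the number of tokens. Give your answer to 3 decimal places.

N = 28, V = 22.
√N = 5.291503
R = 22 / 5.291503 = 4.158

4.158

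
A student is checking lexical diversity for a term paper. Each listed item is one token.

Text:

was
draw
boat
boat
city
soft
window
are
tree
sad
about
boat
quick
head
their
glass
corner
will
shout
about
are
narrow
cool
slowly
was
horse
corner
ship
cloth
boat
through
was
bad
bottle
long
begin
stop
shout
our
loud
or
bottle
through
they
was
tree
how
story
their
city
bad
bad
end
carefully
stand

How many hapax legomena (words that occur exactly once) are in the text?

26

Frequencies: was:4, boat:4, bad:3, city:2, are:2, tree:2, about:2, their:2, corner:2, shout:2, through:2, bottle:2, draw:1, soft:1, window:1, sad:1, quick:1, head:1, glass:1, will:1, … (18 more, each freq 1)
Hapax (freq=1): begin, carefully, cloth, cool, draw, end, glass, head, horse, how, long, loud, narrow, or, our, quick, sad, ship, slowly, soft, stand, stop, story, they, will, window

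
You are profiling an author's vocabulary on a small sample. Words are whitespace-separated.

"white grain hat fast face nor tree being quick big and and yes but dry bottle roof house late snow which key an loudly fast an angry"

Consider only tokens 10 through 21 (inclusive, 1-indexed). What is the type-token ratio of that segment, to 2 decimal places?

Segment tokens 10–21: big, and, and, yes, but, dry, bottle, roof, house, late, snow, which
Segment N = 12, segment V = 11.
TTR = 11 / 12 = 0.92

0.92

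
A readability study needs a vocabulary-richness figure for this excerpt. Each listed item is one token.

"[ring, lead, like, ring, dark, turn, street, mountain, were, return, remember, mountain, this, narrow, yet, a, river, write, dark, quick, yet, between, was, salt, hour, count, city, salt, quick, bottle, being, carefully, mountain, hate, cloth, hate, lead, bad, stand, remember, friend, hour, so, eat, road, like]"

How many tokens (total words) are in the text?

Tokens: ring, lead, like, ring, dark, turn, street, mountain, were, return, remember, mountain, this, narrow, yet, a, river, write, dark, quick, yet, between, was, salt, hour, count, city, salt, quick, bottle, being, carefully, mountain, hate, cloth, hate, lead, bad, stand, remember, friend, hour, so, eat, road, like
N = 46

46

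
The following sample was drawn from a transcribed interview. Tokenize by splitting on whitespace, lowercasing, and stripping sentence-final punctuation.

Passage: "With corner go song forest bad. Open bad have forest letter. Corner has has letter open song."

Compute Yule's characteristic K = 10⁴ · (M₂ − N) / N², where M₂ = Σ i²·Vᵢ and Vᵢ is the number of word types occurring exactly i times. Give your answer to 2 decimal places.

484.43

Frequencies: corner:2, song:2, forest:2, bad:2, open:2, letter:2, has:2, with:1, go:1, have:1
N = 17. Frequency spectrum: V_1=3, V_2=7
M₂ = 1²·3 + 2²·7 = 31
K = 10000 × (31 − 17) / 17² = 484.43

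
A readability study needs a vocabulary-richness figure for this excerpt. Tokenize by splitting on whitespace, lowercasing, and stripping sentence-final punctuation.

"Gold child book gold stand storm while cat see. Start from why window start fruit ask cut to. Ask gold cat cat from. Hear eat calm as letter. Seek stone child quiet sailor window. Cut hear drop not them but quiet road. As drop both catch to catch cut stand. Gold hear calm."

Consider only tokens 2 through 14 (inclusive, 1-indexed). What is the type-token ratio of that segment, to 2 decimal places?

Segment tokens 2–14: child, book, gold, stand, storm, while, cat, see, start, from, why, window, start
Segment N = 13, segment V = 12.
TTR = 12 / 13 = 0.92

0.92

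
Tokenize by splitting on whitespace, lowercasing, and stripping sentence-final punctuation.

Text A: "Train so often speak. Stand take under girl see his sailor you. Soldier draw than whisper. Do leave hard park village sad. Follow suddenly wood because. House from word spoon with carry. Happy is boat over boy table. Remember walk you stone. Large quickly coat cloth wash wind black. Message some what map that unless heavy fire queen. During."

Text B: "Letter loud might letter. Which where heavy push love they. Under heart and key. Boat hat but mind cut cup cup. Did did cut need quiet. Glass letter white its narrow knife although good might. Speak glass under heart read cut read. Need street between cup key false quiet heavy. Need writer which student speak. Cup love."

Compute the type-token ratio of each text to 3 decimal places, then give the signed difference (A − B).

0.351

TTR(A) = 58/59 = 0.983
TTR(B) = 36/57 = 0.632
Difference = 0.983 − 0.632 = 0.351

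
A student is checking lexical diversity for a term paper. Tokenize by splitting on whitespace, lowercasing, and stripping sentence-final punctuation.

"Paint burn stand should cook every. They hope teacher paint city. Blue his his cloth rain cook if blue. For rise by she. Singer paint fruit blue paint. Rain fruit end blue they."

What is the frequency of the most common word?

4

Frequencies: paint:4, blue:4, cook:2, they:2, his:2, rain:2, fruit:2, burn:1, stand:1, should:1, every:1, hope:1, teacher:1, city:1, cloth:1, if:1, for:1, rise:1, by:1, she:1, … (2 more, each freq 1)
Most common: 'paint' with frequency 4.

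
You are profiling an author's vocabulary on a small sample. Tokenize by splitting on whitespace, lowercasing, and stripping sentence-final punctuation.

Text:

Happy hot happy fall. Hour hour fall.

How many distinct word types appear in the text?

Distinct types: {fall, happy, hot, hour}
V = 4

4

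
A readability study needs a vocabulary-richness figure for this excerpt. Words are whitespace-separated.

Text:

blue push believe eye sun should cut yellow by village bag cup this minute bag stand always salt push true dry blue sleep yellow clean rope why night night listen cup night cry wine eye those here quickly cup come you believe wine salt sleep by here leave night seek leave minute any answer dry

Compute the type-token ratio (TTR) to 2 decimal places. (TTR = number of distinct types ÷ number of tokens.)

0.65

N = 55 tokens, V = 36 types.
TTR = V / N = 36 / 55 = 0.65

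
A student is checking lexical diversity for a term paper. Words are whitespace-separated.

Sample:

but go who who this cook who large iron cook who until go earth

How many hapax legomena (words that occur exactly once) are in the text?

6

Frequencies: who:4, go:2, cook:2, but:1, this:1, large:1, iron:1, until:1, earth:1
Hapax (freq=1): but, earth, iron, large, this, until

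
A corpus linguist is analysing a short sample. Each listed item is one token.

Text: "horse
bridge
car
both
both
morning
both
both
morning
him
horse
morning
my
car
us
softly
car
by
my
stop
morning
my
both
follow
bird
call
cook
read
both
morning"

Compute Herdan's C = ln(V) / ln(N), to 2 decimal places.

0.82

N = 30, V = 16.
ln(V) = 2.772589, ln(N) = 3.401197
C = 2.772589 / 3.401197 = 0.82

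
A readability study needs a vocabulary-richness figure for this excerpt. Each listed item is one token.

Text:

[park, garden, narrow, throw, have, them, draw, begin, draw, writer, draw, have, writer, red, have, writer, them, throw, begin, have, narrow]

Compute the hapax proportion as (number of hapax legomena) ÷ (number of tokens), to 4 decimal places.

0.1429

Frequencies: have:4, draw:3, writer:3, narrow:2, throw:2, them:2, begin:2, park:1, garden:1, red:1
Hapax count = 3; token count = 21.
Ratio = 3 / 21 = 0.1429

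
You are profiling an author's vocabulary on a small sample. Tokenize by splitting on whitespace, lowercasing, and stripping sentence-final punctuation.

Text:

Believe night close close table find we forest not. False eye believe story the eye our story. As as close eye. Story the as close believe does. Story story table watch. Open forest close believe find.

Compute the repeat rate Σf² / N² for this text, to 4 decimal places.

Frequencies: close:5, story:5, believe:4, eye:3, as:3, table:2, find:2, forest:2, the:2, night:1, we:1, not:1, false:1, our:1, does:1, watch:1, open:1
Σf² = 108; N² = 1296
Repeat rate = 108 / 1296 = 0.0833

0.0833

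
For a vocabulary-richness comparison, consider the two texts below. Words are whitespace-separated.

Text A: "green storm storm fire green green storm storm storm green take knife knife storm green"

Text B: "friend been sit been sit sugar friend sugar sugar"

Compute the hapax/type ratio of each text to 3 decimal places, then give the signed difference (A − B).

A: hapax=2, V=5, ratio=0.400
B: hapax=0, V=4, ratio=0.000
Difference = 0.400 − 0.000 = 0.400

0.400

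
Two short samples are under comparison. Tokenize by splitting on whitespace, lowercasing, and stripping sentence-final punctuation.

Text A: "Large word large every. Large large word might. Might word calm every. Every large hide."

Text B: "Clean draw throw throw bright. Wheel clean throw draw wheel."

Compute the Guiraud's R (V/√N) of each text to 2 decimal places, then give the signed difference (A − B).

A: V=6, N=15, R=1.55
B: V=5, N=10, R=1.58
Difference = 1.55 − 1.58 = -0.03

-0.03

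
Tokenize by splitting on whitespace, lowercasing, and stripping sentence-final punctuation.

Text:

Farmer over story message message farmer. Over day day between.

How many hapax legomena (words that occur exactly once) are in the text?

2

Frequencies: farmer:2, over:2, message:2, day:2, story:1, between:1
Hapax (freq=1): between, story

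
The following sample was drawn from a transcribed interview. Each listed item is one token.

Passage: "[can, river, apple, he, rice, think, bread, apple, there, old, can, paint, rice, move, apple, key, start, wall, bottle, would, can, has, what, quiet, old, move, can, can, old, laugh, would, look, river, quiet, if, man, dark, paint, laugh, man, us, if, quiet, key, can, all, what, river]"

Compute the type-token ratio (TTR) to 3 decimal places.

0.542

N = 48 tokens, V = 26 types.
TTR = V / N = 26 / 48 = 0.542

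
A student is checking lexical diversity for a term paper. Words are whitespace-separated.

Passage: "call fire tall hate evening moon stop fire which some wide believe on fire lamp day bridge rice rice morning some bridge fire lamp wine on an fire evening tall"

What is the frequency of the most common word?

Frequencies: fire:5, tall:2, evening:2, some:2, on:2, lamp:2, bridge:2, rice:2, call:1, hate:1, moon:1, stop:1, which:1, wide:1, believe:1, day:1, morning:1, wine:1, an:1
Most common: 'fire' with frequency 5.

5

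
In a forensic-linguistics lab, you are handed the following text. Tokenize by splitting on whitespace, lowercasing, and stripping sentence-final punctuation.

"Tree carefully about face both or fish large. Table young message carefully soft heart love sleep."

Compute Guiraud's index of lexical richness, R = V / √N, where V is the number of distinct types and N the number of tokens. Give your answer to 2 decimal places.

N = 16, V = 15.
√N = 4.000000
R = 15 / 4.000000 = 3.75

3.75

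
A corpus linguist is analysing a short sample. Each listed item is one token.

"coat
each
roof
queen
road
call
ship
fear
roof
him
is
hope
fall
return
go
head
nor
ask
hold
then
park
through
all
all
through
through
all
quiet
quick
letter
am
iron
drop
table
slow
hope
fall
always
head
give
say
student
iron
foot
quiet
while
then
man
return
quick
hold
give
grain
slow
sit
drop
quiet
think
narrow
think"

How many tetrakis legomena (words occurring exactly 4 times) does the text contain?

0

Frequencies: through:3, all:3, quiet:3, roof:2, hope:2, fall:2, return:2, head:2, hold:2, then:2, quick:2, iron:2, drop:2, slow:2, give:2, think:2, coat:1, each:1, queen:1, road:1, … (21 more, each freq 1)
Words with frequency 4: (none)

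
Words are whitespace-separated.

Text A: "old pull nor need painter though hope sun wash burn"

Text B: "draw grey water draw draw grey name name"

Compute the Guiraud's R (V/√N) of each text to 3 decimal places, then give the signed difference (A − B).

1.748

A: V=10, N=10, R=3.162
B: V=4, N=8, R=1.414
Difference = 3.162 − 1.414 = 1.748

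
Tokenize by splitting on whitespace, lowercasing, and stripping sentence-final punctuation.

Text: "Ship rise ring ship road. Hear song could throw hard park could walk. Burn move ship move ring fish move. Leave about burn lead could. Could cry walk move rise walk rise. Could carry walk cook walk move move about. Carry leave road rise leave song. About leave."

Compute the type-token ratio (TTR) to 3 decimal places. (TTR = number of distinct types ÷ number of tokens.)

N = 48 tokens, V = 20 types.
TTR = V / N = 20 / 48 = 0.417

0.417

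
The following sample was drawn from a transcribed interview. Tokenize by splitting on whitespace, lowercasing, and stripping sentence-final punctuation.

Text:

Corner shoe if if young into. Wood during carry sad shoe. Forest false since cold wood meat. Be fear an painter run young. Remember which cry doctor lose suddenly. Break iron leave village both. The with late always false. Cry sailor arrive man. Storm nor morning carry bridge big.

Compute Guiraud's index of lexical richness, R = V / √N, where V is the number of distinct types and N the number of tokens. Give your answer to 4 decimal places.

6.0000

N = 49, V = 42.
√N = 7.000000
R = 42 / 7.000000 = 6.0000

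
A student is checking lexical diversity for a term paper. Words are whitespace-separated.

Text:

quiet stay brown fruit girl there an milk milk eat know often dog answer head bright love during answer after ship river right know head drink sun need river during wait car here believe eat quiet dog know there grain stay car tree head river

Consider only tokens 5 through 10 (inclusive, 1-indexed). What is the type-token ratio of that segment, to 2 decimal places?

Segment tokens 5–10: girl, there, an, milk, milk, eat
Segment N = 6, segment V = 5.
TTR = 5 / 6 = 0.83

0.83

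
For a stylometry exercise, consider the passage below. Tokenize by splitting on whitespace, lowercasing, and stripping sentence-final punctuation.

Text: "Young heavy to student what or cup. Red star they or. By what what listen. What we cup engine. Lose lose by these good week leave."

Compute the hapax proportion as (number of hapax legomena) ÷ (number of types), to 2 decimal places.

0.74

Frequencies: what:4, or:2, cup:2, by:2, lose:2, young:1, heavy:1, to:1, student:1, red:1, star:1, they:1, listen:1, we:1, engine:1, these:1, good:1, week:1, leave:1
Hapax count = 14; type count = 19.
Ratio = 14 / 19 = 0.74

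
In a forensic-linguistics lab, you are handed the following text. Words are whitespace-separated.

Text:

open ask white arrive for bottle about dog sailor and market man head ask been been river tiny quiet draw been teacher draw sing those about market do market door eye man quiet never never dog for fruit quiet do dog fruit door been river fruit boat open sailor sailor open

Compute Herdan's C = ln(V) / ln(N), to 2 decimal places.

0.84

N = 51, V = 27.
ln(V) = 3.295837, ln(N) = 3.931826
C = 3.295837 / 3.931826 = 0.84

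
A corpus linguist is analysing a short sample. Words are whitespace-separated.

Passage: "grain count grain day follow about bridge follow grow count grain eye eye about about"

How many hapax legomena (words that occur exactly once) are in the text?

Frequencies: grain:3, about:3, count:2, follow:2, eye:2, day:1, bridge:1, grow:1
Hapax (freq=1): bridge, day, grow

3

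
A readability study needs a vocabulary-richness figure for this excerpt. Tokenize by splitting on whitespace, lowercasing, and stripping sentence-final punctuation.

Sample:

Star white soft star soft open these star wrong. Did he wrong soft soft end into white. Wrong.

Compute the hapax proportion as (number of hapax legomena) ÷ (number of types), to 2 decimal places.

0.60

Frequencies: soft:4, star:3, wrong:3, white:2, open:1, these:1, did:1, he:1, end:1, into:1
Hapax count = 6; type count = 10.
Ratio = 6 / 10 = 0.60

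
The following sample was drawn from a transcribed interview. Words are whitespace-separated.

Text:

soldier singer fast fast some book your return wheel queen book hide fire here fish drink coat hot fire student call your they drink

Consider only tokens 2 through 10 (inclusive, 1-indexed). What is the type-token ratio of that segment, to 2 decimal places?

0.89

Segment tokens 2–10: singer, fast, fast, some, book, your, return, wheel, queen
Segment N = 9, segment V = 8.
TTR = 8 / 9 = 0.89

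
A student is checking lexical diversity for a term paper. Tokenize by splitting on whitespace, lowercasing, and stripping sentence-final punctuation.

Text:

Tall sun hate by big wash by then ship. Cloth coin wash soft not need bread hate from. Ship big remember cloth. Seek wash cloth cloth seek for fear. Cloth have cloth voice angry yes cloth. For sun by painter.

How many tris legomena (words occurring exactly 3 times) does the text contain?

Frequencies: cloth:7, by:3, wash:3, sun:2, hate:2, big:2, ship:2, seek:2, for:2, tall:1, then:1, coin:1, soft:1, not:1, need:1, bread:1, from:1, remember:1, fear:1, have:1, … (4 more, each freq 1)
Words with frequency 3: by, wash

2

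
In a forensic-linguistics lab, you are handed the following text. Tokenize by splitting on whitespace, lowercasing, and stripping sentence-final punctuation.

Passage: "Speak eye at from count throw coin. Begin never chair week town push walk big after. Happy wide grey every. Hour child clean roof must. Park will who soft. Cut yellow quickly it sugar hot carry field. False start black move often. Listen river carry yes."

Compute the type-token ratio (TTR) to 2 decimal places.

N = 46 tokens, V = 45 types.
TTR = V / N = 45 / 46 = 0.98

0.98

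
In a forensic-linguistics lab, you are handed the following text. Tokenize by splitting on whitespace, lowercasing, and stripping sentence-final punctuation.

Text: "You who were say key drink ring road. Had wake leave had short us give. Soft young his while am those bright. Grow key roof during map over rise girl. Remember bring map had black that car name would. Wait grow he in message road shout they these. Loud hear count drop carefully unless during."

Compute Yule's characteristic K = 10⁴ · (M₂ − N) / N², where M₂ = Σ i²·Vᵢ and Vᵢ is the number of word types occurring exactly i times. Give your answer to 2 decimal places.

Frequencies: had:3, key:2, road:2, grow:2, during:2, map:2, you:1, who:1, were:1, say:1, drink:1, ring:1, wake:1, leave:1, short:1, us:1, give:1, soft:1, young:1, his:1, … (28 more, each freq 1)
N = 55. Frequency spectrum: V_1=42, V_2=5, V_3=1
M₂ = 1²·42 + 2²·5 + 3²·1 = 71
K = 10000 × (71 − 55) / 55² = 52.89

52.89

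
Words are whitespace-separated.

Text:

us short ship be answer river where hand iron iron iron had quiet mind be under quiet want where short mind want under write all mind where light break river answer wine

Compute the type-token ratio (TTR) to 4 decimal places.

N = 32 tokens, V = 19 types.
TTR = V / N = 19 / 32 = 0.5938

0.5938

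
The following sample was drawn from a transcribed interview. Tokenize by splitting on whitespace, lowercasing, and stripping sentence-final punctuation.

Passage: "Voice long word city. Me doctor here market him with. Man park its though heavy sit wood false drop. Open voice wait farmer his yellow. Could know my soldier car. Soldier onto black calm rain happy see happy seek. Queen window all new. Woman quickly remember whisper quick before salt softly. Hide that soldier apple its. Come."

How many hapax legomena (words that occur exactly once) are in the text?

48

Frequencies: soldier:3, voice:2, its:2, happy:2, long:1, word:1, city:1, me:1, doctor:1, here:1, market:1, him:1, with:1, man:1, park:1, though:1, heavy:1, sit:1, wood:1, false:1, … (32 more, each freq 1)
Hapax (freq=1): all, apple, before, black, calm, car, city, come, could, doctor, drop, false, farmer, heavy, here, hide, him, his, know, long, man, market, me, my, new, onto, open, park, queen, quick, quickly, rain, remember, salt, see, seek, sit, softly, that, though, wait, whisper, window, with, woman, wood, word, yellow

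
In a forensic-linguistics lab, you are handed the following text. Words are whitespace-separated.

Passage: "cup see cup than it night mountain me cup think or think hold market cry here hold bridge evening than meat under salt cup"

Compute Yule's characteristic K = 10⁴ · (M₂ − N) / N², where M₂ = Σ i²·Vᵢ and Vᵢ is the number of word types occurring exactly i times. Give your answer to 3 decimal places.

312.500

Frequencies: cup:4, than:2, think:2, hold:2, see:1, it:1, night:1, mountain:1, me:1, or:1, market:1, cry:1, here:1, bridge:1, evening:1, meat:1, under:1, salt:1
N = 24. Frequency spectrum: V_1=14, V_2=3, V_4=1
M₂ = 1²·14 + 2²·3 + 4²·1 = 42
K = 10000 × (42 − 24) / 24² = 312.500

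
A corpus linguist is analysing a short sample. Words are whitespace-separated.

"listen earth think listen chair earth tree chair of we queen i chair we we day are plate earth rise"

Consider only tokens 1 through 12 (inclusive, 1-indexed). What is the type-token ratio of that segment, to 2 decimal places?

Segment tokens 1–12: listen, earth, think, listen, chair, earth, tree, chair, of, we, queen, i
Segment N = 12, segment V = 9.
TTR = 9 / 12 = 0.75

0.75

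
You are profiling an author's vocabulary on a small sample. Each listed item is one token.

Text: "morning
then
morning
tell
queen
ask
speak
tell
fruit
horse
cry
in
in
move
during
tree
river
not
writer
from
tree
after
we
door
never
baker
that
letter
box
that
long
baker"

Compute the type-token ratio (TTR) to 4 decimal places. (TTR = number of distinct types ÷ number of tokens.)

0.8125

N = 32 tokens, V = 26 types.
TTR = V / N = 26 / 32 = 0.8125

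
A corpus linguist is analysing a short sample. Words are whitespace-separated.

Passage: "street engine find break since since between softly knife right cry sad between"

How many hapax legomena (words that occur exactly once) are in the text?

Frequencies: since:2, between:2, street:1, engine:1, find:1, break:1, softly:1, knife:1, right:1, cry:1, sad:1
Hapax (freq=1): break, cry, engine, find, knife, right, sad, softly, street

9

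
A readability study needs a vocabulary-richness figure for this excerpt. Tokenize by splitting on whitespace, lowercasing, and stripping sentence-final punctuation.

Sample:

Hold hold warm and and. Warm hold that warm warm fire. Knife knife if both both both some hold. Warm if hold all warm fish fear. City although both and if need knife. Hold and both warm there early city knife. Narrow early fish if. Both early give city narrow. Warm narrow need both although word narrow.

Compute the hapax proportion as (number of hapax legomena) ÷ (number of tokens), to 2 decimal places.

0.14

Frequencies: warm:8, both:7, hold:6, and:4, knife:4, if:4, narrow:4, city:3, early:3, fish:2, although:2, need:2, that:1, fire:1, some:1, all:1, fear:1, there:1, give:1, word:1
Hapax count = 8; token count = 57.
Ratio = 8 / 57 = 0.14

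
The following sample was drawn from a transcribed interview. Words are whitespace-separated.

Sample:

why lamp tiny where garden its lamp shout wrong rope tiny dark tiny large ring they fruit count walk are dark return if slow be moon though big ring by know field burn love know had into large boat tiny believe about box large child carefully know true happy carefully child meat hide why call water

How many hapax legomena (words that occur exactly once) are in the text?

34

Frequencies: tiny:4, large:3, know:3, why:2, lamp:2, dark:2, ring:2, child:2, carefully:2, where:1, garden:1, its:1, shout:1, wrong:1, rope:1, they:1, fruit:1, count:1, walk:1, are:1, … (23 more, each freq 1)
Hapax (freq=1): about, are, be, believe, big, boat, box, burn, by, call, count, field, fruit, garden, had, happy, hide, if, into, its, love, meat, moon, return, rope, shout, slow, they, though, true, walk, water, where, wrong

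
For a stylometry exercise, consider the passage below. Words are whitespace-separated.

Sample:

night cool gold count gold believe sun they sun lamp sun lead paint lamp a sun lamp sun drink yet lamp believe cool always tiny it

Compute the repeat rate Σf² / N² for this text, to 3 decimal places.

Frequencies: sun:5, lamp:4, cool:2, gold:2, believe:2, night:1, count:1, they:1, lead:1, paint:1, a:1, drink:1, yet:1, always:1, tiny:1, it:1
Σf² = 64; N² = 676
Repeat rate = 64 / 676 = 0.095

0.095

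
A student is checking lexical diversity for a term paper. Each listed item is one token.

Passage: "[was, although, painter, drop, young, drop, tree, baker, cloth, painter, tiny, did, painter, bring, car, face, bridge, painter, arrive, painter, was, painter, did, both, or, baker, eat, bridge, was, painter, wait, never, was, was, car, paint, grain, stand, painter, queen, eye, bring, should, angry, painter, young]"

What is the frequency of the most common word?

9

Frequencies: painter:9, was:5, drop:2, young:2, baker:2, did:2, bring:2, car:2, bridge:2, although:1, tree:1, cloth:1, tiny:1, face:1, arrive:1, both:1, or:1, eat:1, wait:1, never:1, … (7 more, each freq 1)
Most common: 'painter' with frequency 9.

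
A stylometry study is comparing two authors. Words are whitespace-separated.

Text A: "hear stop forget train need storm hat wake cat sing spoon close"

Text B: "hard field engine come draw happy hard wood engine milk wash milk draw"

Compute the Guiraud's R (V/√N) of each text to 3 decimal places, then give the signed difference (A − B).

A: V=12, N=12, R=3.464
B: V=9, N=13, R=2.496
Difference = 3.464 − 2.496 = 0.968

0.968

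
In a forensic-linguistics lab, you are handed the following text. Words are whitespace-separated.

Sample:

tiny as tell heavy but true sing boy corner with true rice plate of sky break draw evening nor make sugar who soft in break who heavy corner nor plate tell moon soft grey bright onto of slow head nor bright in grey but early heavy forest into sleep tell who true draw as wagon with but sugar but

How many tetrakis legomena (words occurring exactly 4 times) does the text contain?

1

Frequencies: but:4, tell:3, heavy:3, true:3, nor:3, who:3, as:2, corner:2, with:2, plate:2, of:2, break:2, draw:2, sugar:2, soft:2, in:2, grey:2, bright:2, tiny:1, sing:1, … (14 more, each freq 1)
Words with frequency 4: but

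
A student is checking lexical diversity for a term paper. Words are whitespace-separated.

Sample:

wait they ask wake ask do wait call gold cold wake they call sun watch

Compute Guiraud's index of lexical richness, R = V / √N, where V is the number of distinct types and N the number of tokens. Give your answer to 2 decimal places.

N = 15, V = 10.
√N = 3.872983
R = 10 / 3.872983 = 2.58

2.58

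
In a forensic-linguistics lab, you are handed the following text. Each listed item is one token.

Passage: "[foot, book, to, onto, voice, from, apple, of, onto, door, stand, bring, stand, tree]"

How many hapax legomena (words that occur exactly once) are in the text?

10

Frequencies: onto:2, stand:2, foot:1, book:1, to:1, voice:1, from:1, apple:1, of:1, door:1, bring:1, tree:1
Hapax (freq=1): apple, book, bring, door, foot, from, of, to, tree, voice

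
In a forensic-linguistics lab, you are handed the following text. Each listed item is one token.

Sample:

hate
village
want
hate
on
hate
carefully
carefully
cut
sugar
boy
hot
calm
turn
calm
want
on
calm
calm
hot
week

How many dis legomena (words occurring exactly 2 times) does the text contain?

Frequencies: calm:4, hate:3, want:2, on:2, carefully:2, hot:2, village:1, cut:1, sugar:1, boy:1, turn:1, week:1
Words with frequency 2: carefully, hot, on, want

4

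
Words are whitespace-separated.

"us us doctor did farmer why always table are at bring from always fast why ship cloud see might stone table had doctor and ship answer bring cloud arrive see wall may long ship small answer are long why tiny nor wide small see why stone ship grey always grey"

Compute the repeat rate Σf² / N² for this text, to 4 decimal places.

Frequencies: why:4, ship:4, always:3, see:3, us:2, doctor:2, table:2, are:2, bring:2, cloud:2, stone:2, answer:2, long:2, small:2, grey:2, did:1, farmer:1, at:1, from:1, fast:1, … (9 more, each freq 1)
Σf² = 108; N² = 2500
Repeat rate = 108 / 2500 = 0.0432

0.0432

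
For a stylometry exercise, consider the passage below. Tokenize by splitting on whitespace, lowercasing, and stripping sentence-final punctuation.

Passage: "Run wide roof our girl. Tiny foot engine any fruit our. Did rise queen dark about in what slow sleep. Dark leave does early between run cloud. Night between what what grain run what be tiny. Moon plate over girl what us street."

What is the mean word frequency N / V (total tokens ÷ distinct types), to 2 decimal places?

1.34

N = 43 tokens, V = 32 types.
Mean frequency = N / V = 43 / 32 = 1.34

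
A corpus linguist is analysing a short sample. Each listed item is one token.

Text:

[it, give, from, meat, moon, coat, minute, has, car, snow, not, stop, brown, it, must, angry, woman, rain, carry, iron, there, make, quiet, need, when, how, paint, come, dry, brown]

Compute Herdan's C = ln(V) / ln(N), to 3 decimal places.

0.980

N = 30, V = 28.
ln(V) = 3.332205, ln(N) = 3.401197
C = 3.332205 / 3.401197 = 0.980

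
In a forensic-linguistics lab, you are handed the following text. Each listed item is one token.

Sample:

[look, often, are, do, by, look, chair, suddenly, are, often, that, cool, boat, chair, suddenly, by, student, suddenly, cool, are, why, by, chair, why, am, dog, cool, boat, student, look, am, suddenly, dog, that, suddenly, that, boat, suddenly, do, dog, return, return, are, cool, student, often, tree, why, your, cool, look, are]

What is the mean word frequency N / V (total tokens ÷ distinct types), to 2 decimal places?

N = 52 tokens, V = 17 types.
Mean frequency = N / V = 52 / 17 = 3.06

3.06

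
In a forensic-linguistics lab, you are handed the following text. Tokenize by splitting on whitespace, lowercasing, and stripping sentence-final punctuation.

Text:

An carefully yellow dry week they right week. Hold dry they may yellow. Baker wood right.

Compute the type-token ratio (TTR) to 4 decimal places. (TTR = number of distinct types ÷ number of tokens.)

N = 16 tokens, V = 11 types.
TTR = V / N = 11 / 16 = 0.6875

0.6875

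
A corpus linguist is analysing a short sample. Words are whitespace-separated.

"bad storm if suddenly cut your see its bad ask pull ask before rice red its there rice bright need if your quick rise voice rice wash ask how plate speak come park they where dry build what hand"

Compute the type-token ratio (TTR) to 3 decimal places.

N = 39 tokens, V = 31 types.
TTR = V / N = 31 / 39 = 0.795

0.795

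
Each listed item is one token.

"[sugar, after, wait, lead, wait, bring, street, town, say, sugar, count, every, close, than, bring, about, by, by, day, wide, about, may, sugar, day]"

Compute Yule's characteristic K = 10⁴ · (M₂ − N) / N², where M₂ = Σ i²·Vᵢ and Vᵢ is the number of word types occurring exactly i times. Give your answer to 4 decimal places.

277.7778

Frequencies: sugar:3, wait:2, bring:2, about:2, by:2, day:2, after:1, lead:1, street:1, town:1, say:1, count:1, every:1, close:1, than:1, wide:1, may:1
N = 24. Frequency spectrum: V_1=11, V_2=5, V_3=1
M₂ = 1²·11 + 2²·5 + 3²·1 = 40
K = 10000 × (40 − 24) / 24² = 277.7778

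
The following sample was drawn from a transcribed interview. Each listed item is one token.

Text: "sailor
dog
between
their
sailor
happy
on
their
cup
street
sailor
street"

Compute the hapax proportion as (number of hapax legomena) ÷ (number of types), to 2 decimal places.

Frequencies: sailor:3, their:2, street:2, dog:1, between:1, happy:1, on:1, cup:1
Hapax count = 5; type count = 8.
Ratio = 5 / 8 = 0.63

0.63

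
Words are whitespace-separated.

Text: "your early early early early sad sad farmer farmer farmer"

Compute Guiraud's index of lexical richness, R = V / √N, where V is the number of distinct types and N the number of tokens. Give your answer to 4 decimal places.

N = 10, V = 4.
√N = 3.162278
R = 4 / 3.162278 = 1.2649

1.2649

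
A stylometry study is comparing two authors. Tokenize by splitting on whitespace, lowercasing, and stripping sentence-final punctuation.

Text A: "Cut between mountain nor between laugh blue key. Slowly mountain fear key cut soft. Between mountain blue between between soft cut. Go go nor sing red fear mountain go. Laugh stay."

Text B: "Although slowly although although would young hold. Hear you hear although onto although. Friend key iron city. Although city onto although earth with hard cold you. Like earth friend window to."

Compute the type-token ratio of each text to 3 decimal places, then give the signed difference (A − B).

TTR(A) = 14/31 = 0.452
TTR(B) = 19/31 = 0.613
Difference = 0.452 − 0.613 = -0.161

-0.161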